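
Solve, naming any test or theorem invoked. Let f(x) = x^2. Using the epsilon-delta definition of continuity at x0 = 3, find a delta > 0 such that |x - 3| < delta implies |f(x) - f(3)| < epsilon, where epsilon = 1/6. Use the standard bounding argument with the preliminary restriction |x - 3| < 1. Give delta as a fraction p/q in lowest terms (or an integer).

Factor: |x^2 - (3)^2| = |x - 3| * |x + 3|.
Impose |x - 3| < 1 first. Then |x + 3| = |(x - 3) + 2*(3)| <= |x - 3| + 2*|3| < 1 + 6 = 7.
So |x^2 - (3)^2| < delta * 7.
We need delta * 7 <= 1/6, i.e. delta <= 1/6/7 = 1/42.
Since 1/42 < 1, this is tighter than 1; take delta = 1/42.
So delta = 1/42 works.

1/42


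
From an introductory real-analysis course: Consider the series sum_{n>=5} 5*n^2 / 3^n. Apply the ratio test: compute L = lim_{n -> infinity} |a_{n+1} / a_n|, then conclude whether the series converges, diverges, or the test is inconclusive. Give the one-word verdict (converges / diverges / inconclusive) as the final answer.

Let a_n denote the general term. Form the ratio a_{n+1}/a_n and simplify:
a_{n+1}/a_n = (n + 1)^2/(3*n^2)
Take the limit as n -> infinity: L = 1/3.
Since L = 1/3 < 1, the ratio test implies the series converges.

converges


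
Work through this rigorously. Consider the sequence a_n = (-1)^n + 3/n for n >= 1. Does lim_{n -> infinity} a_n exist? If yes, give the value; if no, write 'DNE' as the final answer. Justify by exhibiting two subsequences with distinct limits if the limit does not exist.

Examine the behaviour of a_n along subsequences.
a_{2k} = 1 + 3/(2k) -> 1. a_{2k+1} = -1 + 3/(2k+1) -> -1.
Since these two subsequential limits are 1 and -1, distinct, the full sequence cannot converge (a convergent sequence has all subsequences tending to the same limit). So lim a_n does not exist.

DNE


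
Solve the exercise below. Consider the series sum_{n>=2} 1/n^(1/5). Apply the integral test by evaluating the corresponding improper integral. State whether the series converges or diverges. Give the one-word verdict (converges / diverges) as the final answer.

Let f(x) = x^(-1/5). Then f is positive, continuous, and decreasing on [2, infinity), so the integral test applies.
Compute the improper integral int_{2}^infinity f(x) dx:
  antiderivative F(x) = 5*x^(4/5)/4.
  As x -> infinity, F(x) -> infinity (since p = 1/5 < 1).
  So the integral diverges. By the integral test, the series diverges.

diverges


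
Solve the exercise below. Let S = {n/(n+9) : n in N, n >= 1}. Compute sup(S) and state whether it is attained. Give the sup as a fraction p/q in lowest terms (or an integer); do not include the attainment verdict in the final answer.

Analysis:
- Values: 1/10, 2/11, 1/4, 4/13, ... strictly increasing.
- Minimum is 1/10 (n=1); inf = 1/10 (attained).
- n/(n+9) = 1 - 9/(n+9) -> 1 from below as n -> infinity, and never equals 1.
- So sup = 1 (not attained).
Conclusion: sup(S) = 1, not attained in S.

1


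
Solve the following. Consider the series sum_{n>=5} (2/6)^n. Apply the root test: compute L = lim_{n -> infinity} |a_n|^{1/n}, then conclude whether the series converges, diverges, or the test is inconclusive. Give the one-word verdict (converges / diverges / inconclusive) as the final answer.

Let a_n denote the general term. Form |a_n|^(1/n) and simplify:
|a_n|^(1/n) = 1/3
Take the limit as n -> infinity: L = 1/3.
Since L = 1/3 < 1, the root test implies convergence.

converges


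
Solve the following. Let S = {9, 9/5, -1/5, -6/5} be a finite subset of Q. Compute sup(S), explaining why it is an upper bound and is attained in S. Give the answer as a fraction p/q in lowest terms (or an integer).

S is finite, so sup(S) = max(S).
Sorted decreasing:
9, 9/5, -1/5, -6/5
The extremum is 9.
For every x in S, x <= 9. And 9 is in S, so it is attained.
Therefore sup(S) = 9.

9


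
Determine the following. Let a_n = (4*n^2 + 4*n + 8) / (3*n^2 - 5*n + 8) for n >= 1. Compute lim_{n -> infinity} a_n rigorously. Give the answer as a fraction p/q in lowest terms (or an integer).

Divide numerator and denominator by n^2, the highest power:
numerator / n^2 = 4 + 4/n + 8/n^2
denominator / n^2 = 3 - 5/n + 8/n^2
As n -> infinity, all terms of the form c/n^k (k >= 1) tend to 0.
So numerator / n^2 -> 4 and denominator / n^2 -> 3.
Therefore lim a_n = 4/3.

4/3


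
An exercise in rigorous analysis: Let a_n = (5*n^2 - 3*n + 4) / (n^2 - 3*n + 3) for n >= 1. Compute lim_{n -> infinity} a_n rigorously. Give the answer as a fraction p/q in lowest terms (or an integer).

Divide numerator and denominator by n^2, the highest power:
numerator / n^2 = 5 - 3/n + 4/n^2
denominator / n^2 = 1 - 3/n + 3/n^2
As n -> infinity, all terms of the form c/n^k (k >= 1) tend to 0.
So numerator / n^2 -> 5 and denominator / n^2 -> 1.
Therefore lim a_n = 5.

5


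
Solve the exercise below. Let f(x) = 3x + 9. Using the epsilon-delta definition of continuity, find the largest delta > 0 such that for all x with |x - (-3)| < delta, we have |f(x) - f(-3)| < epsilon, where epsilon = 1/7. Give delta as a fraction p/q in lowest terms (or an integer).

We compute f(-3) = 3*(-3) + 9 = 0.
|f(x) - f(-3)| = |3x + 9 - (0)| = |3(x - (-3))| = 3|x - (-3)|.
We need 3|x - (-3)| < 1/7, i.e. |x - (-3)| < 1/7 / 3 = 1/21.
So any delta <= 1/21 works. Conversely, if delta > 1/21, then x = -3 + 1/21 satisfies |x - (-3)| = 1/21 < delta but |f(x) - f(-3)| = 3 * 1/21 = 1/7, which is not < 1/7; so no larger delta works.
Hence the largest such delta is 1/21.

1/21


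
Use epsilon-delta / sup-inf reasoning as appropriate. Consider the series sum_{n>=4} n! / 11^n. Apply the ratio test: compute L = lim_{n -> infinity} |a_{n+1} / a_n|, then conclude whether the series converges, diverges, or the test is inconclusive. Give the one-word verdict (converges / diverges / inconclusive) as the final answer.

Let a_n denote the general term. Form the ratio a_{n+1}/a_n and simplify:
a_{n+1}/a_n = n/11 + 1/11
Take the limit as n -> infinity: L = infinity.
Since L = infinity > 1 (or L = infinity), the ratio test implies the series diverges.

diverges


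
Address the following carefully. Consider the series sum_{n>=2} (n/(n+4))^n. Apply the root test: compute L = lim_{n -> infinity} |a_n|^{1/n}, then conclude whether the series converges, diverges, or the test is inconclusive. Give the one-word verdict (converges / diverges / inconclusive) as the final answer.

Let a_n denote the general term. Form |a_n|^(1/n) and simplify:
|a_n|^(1/n) = n/(n + 4)
Take the limit as n -> infinity: L = 1.
Since L = 1, the root test is inconclusive. (In fact a_n = (n/(n+4))^n -> e^(-4) != 0, so the nth-term test shows divergence; but the root test itself gives no conclusion.)

inconclusive


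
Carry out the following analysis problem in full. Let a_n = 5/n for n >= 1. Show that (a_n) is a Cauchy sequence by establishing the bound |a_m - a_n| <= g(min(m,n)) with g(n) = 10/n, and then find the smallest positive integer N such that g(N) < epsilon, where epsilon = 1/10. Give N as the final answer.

For any m, n >= 1, by the triangle inequality:
|a_m - a_n| = |5/m - 5/n| <= 5*1/m + 5*1/n <= 10/min(m,n).
So g(n) = 10/n bounds the Cauchy difference. Since g(n) -> 0, (a_n) is Cauchy.
Now solve g(N) < 1/10: 10/N < 1/10 <=> N > 10 / (1/10) = 100.
The smallest integer strictly greater than 100 is N = 101.
Check: g(101) = 10/101 = 10/101 < 1/10; g(100) = 1/10 >= 1/10. So N = 101.

101


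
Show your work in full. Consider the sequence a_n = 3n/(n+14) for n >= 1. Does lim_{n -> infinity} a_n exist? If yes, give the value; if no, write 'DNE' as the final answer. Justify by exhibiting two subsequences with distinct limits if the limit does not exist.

Examine the behaviour of a_n along subsequences.
Even-n subsequence a_{2k} = 3(2k)/(2k+14) -> 3. Odd-n subsequence a_{2k+1} = 3(2k+1)/(2k+15) -> 3. Both tend to 3, which suggests the limit is 3; verify directly.
|a_n - 3| = |3n - 3(n+14)| / (n+14) = 42/(n+14) < 42/n for every n >= 1.
Given epsilon > 0, choose a positive integer N > 42/epsilon. Then for all n >= N, |a_n - 3| < 42/n <= 42/N < epsilon.
So by the definition of the limit, lim a_n exists and equals 3.

3


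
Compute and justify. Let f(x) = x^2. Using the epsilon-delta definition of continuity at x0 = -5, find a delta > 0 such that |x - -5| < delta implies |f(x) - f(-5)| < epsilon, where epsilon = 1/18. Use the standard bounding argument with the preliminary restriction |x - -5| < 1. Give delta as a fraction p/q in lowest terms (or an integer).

Factor: |x^2 - (-5)^2| = |x - -5| * |x + -5|.
Impose |x - -5| < 1 first. Then |x + -5| = |(x - -5) + 2*(-5)| <= |x - -5| + 2*|-5| < 1 + 10 = 11.
So |x^2 - (-5)^2| < delta * 11.
We need delta * 11 <= 1/18, i.e. delta <= 1/18/11 = 1/198.
Since 1/198 < 1, this is tighter than 1; take delta = 1/198.
So delta = 1/198 works.

1/198


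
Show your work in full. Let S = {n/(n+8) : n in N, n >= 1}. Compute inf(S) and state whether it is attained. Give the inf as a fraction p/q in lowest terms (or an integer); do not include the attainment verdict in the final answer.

Analysis:
- Values: 1/9, 1/5, 3/11, 1/3, ... strictly increasing.
- Minimum is 1/9 (n=1); inf = 1/9 (attained).
- n/(n+8) = 1 - 8/(n+8) -> 1 from below as n -> infinity, and never equals 1.
- So sup = 1 (not attained).
Conclusion: inf(S) = 1/9, attained in S.

1/9


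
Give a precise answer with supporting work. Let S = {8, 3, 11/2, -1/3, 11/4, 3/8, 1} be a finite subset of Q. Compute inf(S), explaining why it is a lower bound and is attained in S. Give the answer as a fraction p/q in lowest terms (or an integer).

S is finite, so inf(S) = min(S).
Sorted increasing:
-1/3, 3/8, 1, 11/4, 3, 11/2, 8
The extremum is -1/3.
For every x in S, x >= -1/3. And -1/3 is in S, so it is attained.
Therefore inf(S) = -1/3.

-1/3


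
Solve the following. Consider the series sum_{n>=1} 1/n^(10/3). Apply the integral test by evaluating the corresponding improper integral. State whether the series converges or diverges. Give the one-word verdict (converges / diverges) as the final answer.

Let f(x) = x^(-10/3). Then f is positive, continuous, and decreasing on [1, infinity), so the integral test applies.
Compute the improper integral int_{1}^infinity f(x) dx:
  antiderivative F(x) = -3/(7*x^(7/3)).
  As x -> infinity, F(x) -> 0 (since p = 10/3 > 1).
  So int = F(infinity) - F(1) = 0 - (-3/7) = 3/7.
  Finite, so by the integral test, the series converges.

converges


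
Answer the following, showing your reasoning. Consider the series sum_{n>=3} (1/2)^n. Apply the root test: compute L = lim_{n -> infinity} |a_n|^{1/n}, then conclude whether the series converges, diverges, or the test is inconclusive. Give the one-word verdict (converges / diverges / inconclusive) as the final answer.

Let a_n denote the general term. Form |a_n|^(1/n) and simplify:
|a_n|^(1/n) = 1/2
Take the limit as n -> infinity: L = 1/2.
Since L = 1/2 < 1, the root test implies convergence.

converges


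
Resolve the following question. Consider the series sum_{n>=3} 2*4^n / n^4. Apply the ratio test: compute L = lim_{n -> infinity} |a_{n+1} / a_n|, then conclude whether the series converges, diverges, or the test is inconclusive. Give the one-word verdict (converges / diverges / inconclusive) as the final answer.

Let a_n denote the general term. Form the ratio a_{n+1}/a_n and simplify:
a_{n+1}/a_n = 4*n^4/(n + 1)^4
Take the limit as n -> infinity: L = 4.
Since L = 4 > 1 (or L = infinity), the ratio test implies the series diverges.

diverges


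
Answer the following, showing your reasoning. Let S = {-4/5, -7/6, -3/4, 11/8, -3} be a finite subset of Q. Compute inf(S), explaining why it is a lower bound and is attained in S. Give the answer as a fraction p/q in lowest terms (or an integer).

S is finite, so inf(S) = min(S).
Sorted increasing:
-3, -7/6, -4/5, -3/4, 11/8
The extremum is -3.
For every x in S, x >= -3. And -3 is in S, so it is attained.
Therefore inf(S) = -3.

-3


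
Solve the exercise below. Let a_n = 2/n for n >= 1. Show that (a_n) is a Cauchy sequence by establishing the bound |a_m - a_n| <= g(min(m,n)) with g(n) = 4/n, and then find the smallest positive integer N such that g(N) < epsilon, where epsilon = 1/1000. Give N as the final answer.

For any m, n >= 1, by the triangle inequality:
|a_m - a_n| = |2/m - 2/n| <= 2*1/m + 2*1/n <= 4/min(m,n).
So g(n) = 4/n bounds the Cauchy difference. Since g(n) -> 0, (a_n) is Cauchy.
Now solve g(N) < 1/1000: 4/N < 1/1000 <=> N > 4 / (1/1000) = 4000.
The smallest integer strictly greater than 4000 is N = 4001.
Check: g(4001) = 4/4001 = 4/4001 < 1/1000; g(4000) = 1/1000 >= 1/1000. So N = 4001.

4001


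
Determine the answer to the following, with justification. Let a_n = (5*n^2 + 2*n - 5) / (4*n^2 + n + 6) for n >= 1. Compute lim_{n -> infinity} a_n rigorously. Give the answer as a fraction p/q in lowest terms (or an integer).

Divide numerator and denominator by n^2, the highest power:
numerator / n^2 = 5 + 2/n - 5/n^2
denominator / n^2 = 4 + 1/n + 6/n^2
As n -> infinity, all terms of the form c/n^k (k >= 1) tend to 0.
So numerator / n^2 -> 5 and denominator / n^2 -> 4.
Therefore lim a_n = 5/4.

5/4


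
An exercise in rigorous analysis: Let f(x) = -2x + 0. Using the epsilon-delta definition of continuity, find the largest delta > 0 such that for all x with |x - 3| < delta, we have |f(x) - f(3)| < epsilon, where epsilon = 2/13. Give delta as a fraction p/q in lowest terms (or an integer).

We compute f(3) = -2*(3) + 0 = -6.
|f(x) - f(3)| = |-2x + 0 - (-6)| = |-2(x - 3)| = 2|x - 3|.
We need 2|x - 3| < 2/13, i.e. |x - 3| < 2/13 / 2 = 1/13.
So any delta <= 1/13 works. Conversely, if delta > 1/13, then x = 3 + 1/13 satisfies |x - 3| = 1/13 < delta but |f(x) - f(3)| = 2 * 1/13 = 2/13, which is not < 2/13; so no larger delta works.
Hence the largest such delta is 1/13.

1/13


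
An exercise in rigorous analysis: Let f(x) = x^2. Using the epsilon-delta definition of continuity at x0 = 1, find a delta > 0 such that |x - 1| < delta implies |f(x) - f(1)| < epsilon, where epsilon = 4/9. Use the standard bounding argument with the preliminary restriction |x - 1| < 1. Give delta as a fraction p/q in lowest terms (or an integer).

Factor: |x^2 - (1)^2| = |x - 1| * |x + 1|.
Impose |x - 1| < 1 first. Then |x + 1| = |(x - 1) + 2*(1)| <= |x - 1| + 2*|1| < 1 + 2 = 3.
So |x^2 - (1)^2| < delta * 3.
We need delta * 3 <= 4/9, i.e. delta <= 4/9/3 = 4/27.
Since 4/27 < 1, this is tighter than 1; take delta = 4/27.
So delta = 4/27 works.

4/27


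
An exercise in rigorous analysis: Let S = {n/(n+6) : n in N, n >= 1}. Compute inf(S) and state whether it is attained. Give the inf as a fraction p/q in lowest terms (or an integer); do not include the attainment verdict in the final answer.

Analysis:
- Values: 1/7, 1/4, 1/3, 2/5, ... strictly increasing.
- Minimum is 1/7 (n=1); inf = 1/7 (attained).
- n/(n+6) = 1 - 6/(n+6) -> 1 from below as n -> infinity, and never equals 1.
- So sup = 1 (not attained).
Conclusion: inf(S) = 1/7, attained in S.

1/7


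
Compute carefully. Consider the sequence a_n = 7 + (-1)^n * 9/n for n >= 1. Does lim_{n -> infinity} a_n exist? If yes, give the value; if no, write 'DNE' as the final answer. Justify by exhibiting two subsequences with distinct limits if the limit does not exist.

Examine the behaviour of a_n along subsequences.
Even-n subsequence a_{2k} = 7 + 9/(2k) -> 7. Odd-n subsequence a_{2k+1} = 7 - 9/(2k+1) -> 7. Both tend to 7, which suggests the limit is 7; verify directly.
|a_n - 7| = |(-1)^n * 9/n| = 9/n for every n >= 1.
Given epsilon > 0, choose a positive integer N > 9/epsilon. Then for all n >= N, |a_n - 7| = 9/n <= 9/N < epsilon.
So by the definition of the limit, lim a_n exists and equals 7.

7


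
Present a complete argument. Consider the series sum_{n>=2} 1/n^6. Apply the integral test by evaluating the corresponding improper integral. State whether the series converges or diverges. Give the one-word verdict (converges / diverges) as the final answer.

Let f(x) = x^(-6). Then f is positive, continuous, and decreasing on [2, infinity), so the integral test applies.
Compute the improper integral int_{2}^infinity f(x) dx:
  antiderivative F(x) = -1/(5*x^5).
  As x -> infinity, F(x) -> 0 (since p = 6 > 1).
  So int = F(infinity) - F(2) = 0 - (-1/160) = 1/160.
  Finite, so by the integral test, the series converges.

converges


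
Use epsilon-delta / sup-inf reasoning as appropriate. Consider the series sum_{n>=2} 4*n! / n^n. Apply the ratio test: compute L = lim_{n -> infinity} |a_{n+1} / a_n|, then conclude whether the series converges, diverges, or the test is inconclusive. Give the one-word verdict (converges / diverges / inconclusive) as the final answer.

Let a_n denote the general term. Form the ratio a_{n+1}/a_n and simplify:
a_{n+1}/a_n = (n/(n + 1))^n
Take the limit as n -> infinity: L = exp(-1).
Since L = exp(-1) < 1, the ratio test implies the series converges.

converges


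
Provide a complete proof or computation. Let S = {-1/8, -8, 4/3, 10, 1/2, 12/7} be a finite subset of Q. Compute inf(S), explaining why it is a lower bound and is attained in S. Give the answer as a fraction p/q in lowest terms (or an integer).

S is finite, so inf(S) = min(S).
Sorted increasing:
-8, -1/8, 1/2, 4/3, 12/7, 10
The extremum is -8.
For every x in S, x >= -8. And -8 is in S, so it is attained.
Therefore inf(S) = -8.

-8


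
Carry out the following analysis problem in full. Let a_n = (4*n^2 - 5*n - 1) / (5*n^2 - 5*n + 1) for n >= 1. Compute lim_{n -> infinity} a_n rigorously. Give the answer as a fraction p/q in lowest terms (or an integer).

Divide numerator and denominator by n^2, the highest power:
numerator / n^2 = 4 - 5/n - 1/n^2
denominator / n^2 = 5 - 5/n + n^(-2)
As n -> infinity, all terms of the form c/n^k (k >= 1) tend to 0.
So numerator / n^2 -> 4 and denominator / n^2 -> 5.
Therefore lim a_n = 4/5.

4/5


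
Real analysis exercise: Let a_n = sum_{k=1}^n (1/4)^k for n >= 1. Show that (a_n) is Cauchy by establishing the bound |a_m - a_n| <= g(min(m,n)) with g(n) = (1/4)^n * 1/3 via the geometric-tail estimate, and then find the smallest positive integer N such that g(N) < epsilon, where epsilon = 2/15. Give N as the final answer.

For m > n >= 1: |a_m - a_n| = sum_{k=n+1}^m (1/4)^k < sum_{k=n+1}^infinity (1/4)^k = (1/4)^(n+1) / (1 - 1/4) = (1/4)^n * (1/4) * (4/3) = (1/4)^n * 1/3.
So g(n) = (1/4)^n / 3. Since g(n) -> 0, (a_n) is Cauchy.
Now solve g(N) < 2/15: (1/4)^N / 3 < 2/15 <=> 4^N > 1 / (3 * 2/15) = 5/2.
Check powers of 4: 4^0 = 1 <= 5/2, 4^1 = 4 > 5/2.
So the smallest such N is 1. Check: g(1) = 1/(3 * 4) = 1/12 < 2/15.

1


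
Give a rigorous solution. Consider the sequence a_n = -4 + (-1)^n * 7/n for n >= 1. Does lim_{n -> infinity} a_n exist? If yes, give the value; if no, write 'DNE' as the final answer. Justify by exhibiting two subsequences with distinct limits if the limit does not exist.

Examine the behaviour of a_n along subsequences.
Even-n subsequence a_{2k} = -4 + 7/(2k) -> -4. Odd-n subsequence a_{2k+1} = -4 - 7/(2k+1) -> -4. Both tend to -4, which suggests the limit is -4; verify directly.
|a_n - (-4)| = |(-1)^n * 7/n| = 7/n for every n >= 1.
Given epsilon > 0, choose a positive integer N > 7/epsilon. Then for all n >= N, |a_n - (-4)| = 7/n <= 7/N < epsilon.
So by the definition of the limit, lim a_n exists and equals -4.

-4


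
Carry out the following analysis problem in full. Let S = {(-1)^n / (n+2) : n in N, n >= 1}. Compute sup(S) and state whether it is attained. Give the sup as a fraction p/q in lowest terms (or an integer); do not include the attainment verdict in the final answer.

Analysis:
- Values: -1/3, 1/4, -1/5, 1/6, -1/7, ...
- Positive terms (even n): 1/(2+2), 1/(4+2), ... decreasing -> max = 1/4 (n=2).
- Negative terms (odd n): -1/(1+2), -1/(3+2), ... increasing -> min = -1/3 (n=1).
- So sup = 1/4 (attained at n=2); inf = -1/3 (attained at n=1).
Conclusion: sup(S) = 1/4, attained in S.

1/4


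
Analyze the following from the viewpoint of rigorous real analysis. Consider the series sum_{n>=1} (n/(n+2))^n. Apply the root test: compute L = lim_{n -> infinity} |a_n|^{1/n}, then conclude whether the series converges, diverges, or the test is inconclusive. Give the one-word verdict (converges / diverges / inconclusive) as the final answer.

Let a_n denote the general term. Form |a_n|^(1/n) and simplify:
|a_n|^(1/n) = n/(n + 2)
Take the limit as n -> infinity: L = 1.
Since L = 1, the root test is inconclusive. (In fact a_n = (n/(n+2))^n -> e^(-2) != 0, so the nth-term test shows divergence; but the root test itself gives no conclusion.)

inconclusive


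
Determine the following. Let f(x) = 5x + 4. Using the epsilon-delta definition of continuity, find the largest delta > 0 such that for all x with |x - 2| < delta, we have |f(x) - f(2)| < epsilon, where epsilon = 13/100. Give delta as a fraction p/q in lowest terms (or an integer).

We compute f(2) = 5*(2) + 4 = 14.
|f(x) - f(2)| = |5x + 4 - (14)| = |5(x - 2)| = 5|x - 2|.
We need 5|x - 2| < 13/100, i.e. |x - 2| < 13/100 / 5 = 13/500.
So any delta <= 13/500 works. Conversely, if delta > 13/500, then x = 2 + 13/500 satisfies |x - 2| = 13/500 < delta but |f(x) - f(2)| = 5 * 13/500 = 13/100, which is not < 13/100; so no larger delta works.
Hence the largest such delta is 13/500.

13/500


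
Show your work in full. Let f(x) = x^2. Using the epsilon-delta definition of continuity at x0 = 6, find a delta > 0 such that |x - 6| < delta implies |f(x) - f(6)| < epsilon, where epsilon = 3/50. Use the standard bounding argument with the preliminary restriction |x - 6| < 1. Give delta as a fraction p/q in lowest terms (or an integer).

Factor: |x^2 - (6)^2| = |x - 6| * |x + 6|.
Impose |x - 6| < 1 first. Then |x + 6| = |(x - 6) + 2*(6)| <= |x - 6| + 2*|6| < 1 + 12 = 13.
So |x^2 - (6)^2| < delta * 13.
We need delta * 13 <= 3/50, i.e. delta <= 3/50/13 = 3/650.
Since 3/650 < 1, this is tighter than 1; take delta = 3/650.
So delta = 3/650 works.

3/650


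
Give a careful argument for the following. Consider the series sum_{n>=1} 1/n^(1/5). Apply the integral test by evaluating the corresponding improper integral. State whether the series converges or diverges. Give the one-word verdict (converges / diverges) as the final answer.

Let f(x) = x^(-1/5). Then f is positive, continuous, and decreasing on [1, infinity), so the integral test applies.
Compute the improper integral int_{1}^infinity f(x) dx:
  antiderivative F(x) = 5*x^(4/5)/4.
  As x -> infinity, F(x) -> infinity (since p = 1/5 < 1).
  So the integral diverges. By the integral test, the series diverges.

diverges


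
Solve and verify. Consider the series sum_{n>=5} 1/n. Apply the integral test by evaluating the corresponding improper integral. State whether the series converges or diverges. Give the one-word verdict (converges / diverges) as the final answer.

Let f(x) = 1/x. Then f is positive, continuous, and decreasing on [5, infinity), so the integral test applies.
Compute the improper integral int_{5}^infinity f(x) dx:
  antiderivative F(x) = log(x).
  As x -> infinity, log(x) -> infinity.
  So int = infinity - log(5) = infinity. By the integral test, the series diverges.

diverges


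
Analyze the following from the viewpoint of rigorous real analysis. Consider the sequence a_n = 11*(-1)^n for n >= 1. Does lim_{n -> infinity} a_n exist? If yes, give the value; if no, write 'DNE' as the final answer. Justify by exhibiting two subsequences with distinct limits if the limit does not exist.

Examine the behaviour of a_n along subsequences.
Even-n subsequence a_{2k} = 11 -> 11. Odd-n subsequence a_{2k+1} = -11 -> -11.
Since these two subsequential limits are 11 and -11, distinct, the full sequence cannot converge (a convergent sequence has all subsequences tending to the same limit). So lim a_n does not exist.

DNE


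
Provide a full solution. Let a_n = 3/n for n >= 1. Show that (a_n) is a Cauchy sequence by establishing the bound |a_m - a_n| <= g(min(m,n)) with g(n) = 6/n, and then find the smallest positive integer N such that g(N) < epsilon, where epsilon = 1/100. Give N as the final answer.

For any m, n >= 1, by the triangle inequality:
|a_m - a_n| = |3/m - 3/n| <= 3*1/m + 3*1/n <= 6/min(m,n).
So g(n) = 6/n bounds the Cauchy difference. Since g(n) -> 0, (a_n) is Cauchy.
Now solve g(N) < 1/100: 6/N < 1/100 <=> N > 6 / (1/100) = 600.
The smallest integer strictly greater than 600 is N = 601.
Check: g(601) = 6/601 = 6/601 < 1/100; g(600) = 1/100 >= 1/100. So N = 601.

601


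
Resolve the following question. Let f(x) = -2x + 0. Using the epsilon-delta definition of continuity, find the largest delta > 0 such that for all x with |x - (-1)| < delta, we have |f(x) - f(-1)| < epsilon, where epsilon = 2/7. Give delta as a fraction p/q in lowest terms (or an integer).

We compute f(-1) = -2*(-1) + 0 = 2.
|f(x) - f(-1)| = |-2x + 0 - (2)| = |-2(x - (-1))| = 2|x - (-1)|.
We need 2|x - (-1)| < 2/7, i.e. |x - (-1)| < 2/7 / 2 = 1/7.
So any delta <= 1/7 works. Conversely, if delta > 1/7, then x = -1 + 1/7 satisfies |x - (-1)| = 1/7 < delta but |f(x) - f(-1)| = 2 * 1/7 = 2/7, which is not < 2/7; so no larger delta works.
Hence the largest such delta is 1/7.

1/7


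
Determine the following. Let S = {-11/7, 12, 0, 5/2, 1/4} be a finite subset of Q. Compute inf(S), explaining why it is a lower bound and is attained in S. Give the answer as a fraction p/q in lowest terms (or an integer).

S is finite, so inf(S) = min(S).
Sorted increasing:
-11/7, 0, 1/4, 5/2, 12
The extremum is -11/7.
For every x in S, x >= -11/7. And -11/7 is in S, so it is attained.
Therefore inf(S) = -11/7.

-11/7


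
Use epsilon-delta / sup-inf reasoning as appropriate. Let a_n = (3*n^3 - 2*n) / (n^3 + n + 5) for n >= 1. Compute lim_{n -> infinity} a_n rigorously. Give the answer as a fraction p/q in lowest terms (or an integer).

Divide numerator and denominator by n^3, the highest power:
numerator / n^3 = 3 - 2/n^2
denominator / n^3 = 1 + n^(-2) + 5/n^3
As n -> infinity, all terms of the form c/n^k (k >= 1) tend to 0.
So numerator / n^3 -> 3 and denominator / n^3 -> 1.
Therefore lim a_n = 3.

3


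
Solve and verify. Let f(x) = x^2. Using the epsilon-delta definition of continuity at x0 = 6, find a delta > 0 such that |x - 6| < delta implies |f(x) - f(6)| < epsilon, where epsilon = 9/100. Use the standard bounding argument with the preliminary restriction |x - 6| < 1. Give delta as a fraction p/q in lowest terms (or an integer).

Factor: |x^2 - (6)^2| = |x - 6| * |x + 6|.
Impose |x - 6| < 1 first. Then |x + 6| = |(x - 6) + 2*(6)| <= |x - 6| + 2*|6| < 1 + 12 = 13.
So |x^2 - (6)^2| < delta * 13.
We need delta * 13 <= 9/100, i.e. delta <= 9/100/13 = 9/1300.
Since 9/1300 < 1, this is tighter than 1; take delta = 9/1300.
So delta = 9/1300 works.

9/1300


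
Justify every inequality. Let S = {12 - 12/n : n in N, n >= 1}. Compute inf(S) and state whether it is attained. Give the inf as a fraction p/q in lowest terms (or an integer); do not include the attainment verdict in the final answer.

Analysis:
- Values: 0, 6, 8, 9, ... strictly increasing.
- Minimum is 0 (n=1); inf = 0 (attained).
- 12 - 12/n -> 12 from below; sup = 12, not attained.
Conclusion: inf(S) = 0, attained in S.

0


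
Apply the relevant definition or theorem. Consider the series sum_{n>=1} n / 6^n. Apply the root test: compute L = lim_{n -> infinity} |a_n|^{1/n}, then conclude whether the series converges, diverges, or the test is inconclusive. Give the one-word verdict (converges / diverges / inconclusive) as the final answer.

Let a_n denote the general term. Form |a_n|^(1/n) and simplify:
|a_n|^(1/n) = n^(1/n)/6
Take the limit as n -> infinity: L = 1/6.
Since L = 1/6 < 1, the root test implies convergence.

converges


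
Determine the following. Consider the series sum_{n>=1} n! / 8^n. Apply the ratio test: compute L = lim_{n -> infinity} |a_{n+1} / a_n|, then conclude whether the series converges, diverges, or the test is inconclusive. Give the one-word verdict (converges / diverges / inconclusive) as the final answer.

Let a_n denote the general term. Form the ratio a_{n+1}/a_n and simplify:
a_{n+1}/a_n = n/8 + 1/8
Take the limit as n -> infinity: L = infinity.
Since L = infinity > 1 (or L = infinity), the ratio test implies the series diverges.

diverges


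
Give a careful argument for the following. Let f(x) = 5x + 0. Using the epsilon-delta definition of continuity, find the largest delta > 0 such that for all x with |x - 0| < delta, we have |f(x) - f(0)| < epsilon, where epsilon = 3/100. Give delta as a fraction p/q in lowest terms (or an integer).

We compute f(0) = 5*(0) + 0 = 0.
|f(x) - f(0)| = |5x + 0 - (0)| = |5(x - 0)| = 5|x - 0|.
We need 5|x - 0| < 3/100, i.e. |x - 0| < 3/100 / 5 = 3/500.
So any delta <= 3/500 works. Conversely, if delta > 3/500, then x = 0 + 3/500 satisfies |x - 0| = 3/500 < delta but |f(x) - f(0)| = 5 * 3/500 = 3/100, which is not < 3/100; so no larger delta works.
Hence the largest such delta is 3/500.

3/500


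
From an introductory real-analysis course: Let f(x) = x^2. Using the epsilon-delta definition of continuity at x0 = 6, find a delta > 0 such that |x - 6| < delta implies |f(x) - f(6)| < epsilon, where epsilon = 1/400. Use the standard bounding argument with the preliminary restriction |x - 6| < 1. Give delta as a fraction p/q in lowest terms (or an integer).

Factor: |x^2 - (6)^2| = |x - 6| * |x + 6|.
Impose |x - 6| < 1 first. Then |x + 6| = |(x - 6) + 2*(6)| <= |x - 6| + 2*|6| < 1 + 12 = 13.
So |x^2 - (6)^2| < delta * 13.
We need delta * 13 <= 1/400, i.e. delta <= 1/400/13 = 1/5200.
Since 1/5200 < 1, this is tighter than 1; take delta = 1/5200.
So delta = 1/5200 works.

1/5200


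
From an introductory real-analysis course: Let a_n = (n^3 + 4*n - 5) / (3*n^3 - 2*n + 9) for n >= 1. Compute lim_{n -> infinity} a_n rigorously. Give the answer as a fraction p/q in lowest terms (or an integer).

Divide numerator and denominator by n^3, the highest power:
numerator / n^3 = 1 + 4/n^2 - 5/n^3
denominator / n^3 = 3 - 2/n^2 + 9/n^3
As n -> infinity, all terms of the form c/n^k (k >= 1) tend to 0.
So numerator / n^3 -> 1 and denominator / n^3 -> 3.
Therefore lim a_n = 1/3.

1/3


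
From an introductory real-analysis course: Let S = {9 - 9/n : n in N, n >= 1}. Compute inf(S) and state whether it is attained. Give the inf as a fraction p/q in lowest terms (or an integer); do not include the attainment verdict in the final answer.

Analysis:
- Values: 0, 9/2, 6, 27/4, ... strictly increasing.
- Minimum is 0 (n=1); inf = 0 (attained).
- 9 - 9/n -> 9 from below; sup = 9, not attained.
Conclusion: inf(S) = 0, attained in S.

0


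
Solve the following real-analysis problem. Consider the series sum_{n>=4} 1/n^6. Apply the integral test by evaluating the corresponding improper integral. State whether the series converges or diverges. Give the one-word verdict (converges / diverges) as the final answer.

Let f(x) = x^(-6). Then f is positive, continuous, and decreasing on [4, infinity), so the integral test applies.
Compute the improper integral int_{4}^infinity f(x) dx:
  antiderivative F(x) = -1/(5*x^5).
  As x -> infinity, F(x) -> 0 (since p = 6 > 1).
  So int = F(infinity) - F(4) = 0 - (-1/5120) = 1/5120.
  Finite, so by the integral test, the series converges.

converges


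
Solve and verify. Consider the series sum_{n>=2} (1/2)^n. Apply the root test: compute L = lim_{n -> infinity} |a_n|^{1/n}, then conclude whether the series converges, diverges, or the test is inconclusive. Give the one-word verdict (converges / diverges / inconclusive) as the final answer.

Let a_n denote the general term. Form |a_n|^(1/n) and simplify:
|a_n|^(1/n) = 1/2
Take the limit as n -> infinity: L = 1/2.
Since L = 1/2 < 1, the root test implies convergence.

converges


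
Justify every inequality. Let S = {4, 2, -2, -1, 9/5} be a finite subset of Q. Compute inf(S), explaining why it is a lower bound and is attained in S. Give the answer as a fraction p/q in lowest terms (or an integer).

S is finite, so inf(S) = min(S).
Sorted increasing:
-2, -1, 9/5, 2, 4
The extremum is -2.
For every x in S, x >= -2. And -2 is in S, so it is attained.
Therefore inf(S) = -2.

-2


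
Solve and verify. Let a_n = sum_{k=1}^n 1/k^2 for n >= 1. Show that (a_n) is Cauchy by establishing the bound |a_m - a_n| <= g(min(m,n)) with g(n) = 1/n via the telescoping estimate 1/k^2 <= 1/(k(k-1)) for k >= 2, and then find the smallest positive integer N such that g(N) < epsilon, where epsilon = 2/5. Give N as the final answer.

For m > n >= 1: |a_m - a_n| = sum_{k=n+1}^m 1/k^2.
Use 1/k^2 <= 1/(k(k-1)) = 1/(k-1) - 1/k for k >= 2:
sum_{k=n+1}^m 1/k^2 <= sum_{k=n+1}^m (1/(k-1) - 1/k) = 1/n - 1/m <= 1/n.
By symmetry the same bound holds with n,m swapped, so |a_m - a_n| <= 1/min(m,n) = g(min(m,n)). Since g(n) -> 0, (a_n) is Cauchy.
Now solve g(N) < 2/5: 1/N < 2/5 <=> N > 1/(2/5) = 5/2.
The smallest integer strictly greater than 5/2 is N = 3.
Check: g(3) = 1/3 < 2/5; g(2) = 1/2 >= 2/5. So N = 3.

3


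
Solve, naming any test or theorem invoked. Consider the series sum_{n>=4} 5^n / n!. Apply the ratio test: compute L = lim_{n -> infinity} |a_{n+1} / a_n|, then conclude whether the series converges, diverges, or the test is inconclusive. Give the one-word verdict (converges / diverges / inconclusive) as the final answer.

Let a_n denote the general term. Form the ratio a_{n+1}/a_n and simplify:
a_{n+1}/a_n = 5/(n + 1)
Take the limit as n -> infinity: L = 0.
Since L = 0 < 1, the ratio test implies the series converges.

converges


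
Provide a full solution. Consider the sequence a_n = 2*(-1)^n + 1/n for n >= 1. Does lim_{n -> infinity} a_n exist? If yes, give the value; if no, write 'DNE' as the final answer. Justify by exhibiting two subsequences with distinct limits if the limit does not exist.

Examine the behaviour of a_n along subsequences.
a_{2k} = 2 + 1/(2k) -> 2. a_{2k+1} = -2 + 1/(2k+1) -> -2.
Since these two subsequential limits are 2 and -2, distinct, the full sequence cannot converge (a convergent sequence has all subsequences tending to the same limit). So lim a_n does not exist.

DNE


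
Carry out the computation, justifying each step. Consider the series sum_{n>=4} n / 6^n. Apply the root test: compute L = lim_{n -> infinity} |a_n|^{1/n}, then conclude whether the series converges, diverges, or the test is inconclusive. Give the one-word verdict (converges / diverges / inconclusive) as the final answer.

Let a_n denote the general term. Form |a_n|^(1/n) and simplify:
|a_n|^(1/n) = n^(1/n)/6
Take the limit as n -> infinity: L = 1/6.
Since L = 1/6 < 1, the root test implies convergence.

converges


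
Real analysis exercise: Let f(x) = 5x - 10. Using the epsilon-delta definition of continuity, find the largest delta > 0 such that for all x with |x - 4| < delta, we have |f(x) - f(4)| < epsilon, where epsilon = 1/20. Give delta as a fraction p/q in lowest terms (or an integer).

We compute f(4) = 5*(4) - 10 = 10.
|f(x) - f(4)| = |5x - 10 - (10)| = |5(x - 4)| = 5|x - 4|.
We need 5|x - 4| < 1/20, i.e. |x - 4| < 1/20 / 5 = 1/100.
So any delta <= 1/100 works. Conversely, if delta > 1/100, then x = 4 + 1/100 satisfies |x - 4| = 1/100 < delta but |f(x) - f(4)| = 5 * 1/100 = 1/20, which is not < 1/20; so no larger delta works.
Hence the largest such delta is 1/100.

1/100


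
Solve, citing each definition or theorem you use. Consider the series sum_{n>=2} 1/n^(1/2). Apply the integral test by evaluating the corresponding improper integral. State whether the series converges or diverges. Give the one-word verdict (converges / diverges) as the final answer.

Let f(x) = 1/sqrt(x). Then f is positive, continuous, and decreasing on [2, infinity), so the integral test applies.
Compute the improper integral int_{2}^infinity f(x) dx:
  antiderivative F(x) = 2*sqrt(x).
  As x -> infinity, F(x) -> infinity (since p = 1/2 < 1).
  So the integral diverges. By the integral test, the series diverges.

diverges


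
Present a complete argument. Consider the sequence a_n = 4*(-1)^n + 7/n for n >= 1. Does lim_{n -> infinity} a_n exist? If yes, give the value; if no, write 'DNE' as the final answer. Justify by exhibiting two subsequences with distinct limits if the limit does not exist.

Examine the behaviour of a_n along subsequences.
a_{2k} = 4 + 7/(2k) -> 4. a_{2k+1} = -4 + 7/(2k+1) -> -4.
Since these two subsequential limits are 4 and -4, distinct, the full sequence cannot converge (a convergent sequence has all subsequences tending to the same limit). So lim a_n does not exist.

DNE


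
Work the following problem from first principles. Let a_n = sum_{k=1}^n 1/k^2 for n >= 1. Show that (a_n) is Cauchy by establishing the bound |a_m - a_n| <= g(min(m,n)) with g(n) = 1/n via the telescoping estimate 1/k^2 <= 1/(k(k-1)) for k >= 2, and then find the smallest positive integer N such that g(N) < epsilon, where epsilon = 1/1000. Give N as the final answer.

For m > n >= 1: |a_m - a_n| = sum_{k=n+1}^m 1/k^2.
Use 1/k^2 <= 1/(k(k-1)) = 1/(k-1) - 1/k for k >= 2:
sum_{k=n+1}^m 1/k^2 <= sum_{k=n+1}^m (1/(k-1) - 1/k) = 1/n - 1/m <= 1/n.
By symmetry the same bound holds with n,m swapped, so |a_m - a_n| <= 1/min(m,n) = g(min(m,n)). Since g(n) -> 0, (a_n) is Cauchy.
Now solve g(N) < 1/1000: 1/N < 1/1000 <=> N > 1/(1/1000) = 1000.
The smallest integer strictly greater than 1000 is N = 1001.
Check: g(1001) = 1/1001 < 1/1000; g(1000) = 1/1000 >= 1/1000. So N = 1001.

1001


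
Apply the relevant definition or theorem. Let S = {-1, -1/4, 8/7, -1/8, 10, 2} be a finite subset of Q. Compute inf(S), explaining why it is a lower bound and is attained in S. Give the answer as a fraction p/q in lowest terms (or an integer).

S is finite, so inf(S) = min(S).
Sorted increasing:
-1, -1/4, -1/8, 8/7, 2, 10
The extremum is -1.
For every x in S, x >= -1. And -1 is in S, so it is attained.
Therefore inf(S) = -1.

-1


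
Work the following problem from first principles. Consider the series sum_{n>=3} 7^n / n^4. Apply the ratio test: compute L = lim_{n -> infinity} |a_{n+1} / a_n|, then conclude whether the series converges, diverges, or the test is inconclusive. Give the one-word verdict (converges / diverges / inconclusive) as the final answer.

Let a_n denote the general term. Form the ratio a_{n+1}/a_n and simplify:
a_{n+1}/a_n = 7*n^4/(n + 1)^4
Take the limit as n -> infinity: L = 7.
Since L = 7 > 1 (or L = infinity), the ratio test implies the series diverges.

diverges


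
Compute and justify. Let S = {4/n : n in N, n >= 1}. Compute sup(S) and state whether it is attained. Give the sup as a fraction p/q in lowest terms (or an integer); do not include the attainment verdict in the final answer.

Analysis:
- Values: 4, 2, 4/3, 1, ... strictly decreasing.
- The maximum is 4 (n=1); sup = 4 (attained).
- The set is bounded below by 0; 4/n -> 0 so 0 is the greatest lower bound.
- 0 is not in the set, so inf = 0 is not attained.
Conclusion: sup(S) = 4, attained in S.

4


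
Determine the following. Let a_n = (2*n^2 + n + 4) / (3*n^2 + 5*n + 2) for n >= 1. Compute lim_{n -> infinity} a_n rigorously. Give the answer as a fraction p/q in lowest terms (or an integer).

Divide numerator and denominator by n^2, the highest power:
numerator / n^2 = 2 + 1/n + 4/n^2
denominator / n^2 = 3 + 5/n + 2/n^2
As n -> infinity, all terms of the form c/n^k (k >= 1) tend to 0.
So numerator / n^2 -> 2 and denominator / n^2 -> 3.
Therefore lim a_n = 2/3.

2/3


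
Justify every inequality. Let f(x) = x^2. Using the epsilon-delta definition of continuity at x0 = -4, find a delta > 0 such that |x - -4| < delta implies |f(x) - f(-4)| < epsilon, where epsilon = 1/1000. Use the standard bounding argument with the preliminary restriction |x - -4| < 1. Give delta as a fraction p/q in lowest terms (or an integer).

Factor: |x^2 - (-4)^2| = |x - -4| * |x + -4|.
Impose |x - -4| < 1 first. Then |x + -4| = |(x - -4) + 2*(-4)| <= |x - -4| + 2*|-4| < 1 + 8 = 9.
So |x^2 - (-4)^2| < delta * 9.
We need delta * 9 <= 1/1000, i.e. delta <= 1/1000/9 = 1/9000.
Since 1/9000 < 1, this is tighter than 1; take delta = 1/9000.
So delta = 1/9000 works.

1/9000
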